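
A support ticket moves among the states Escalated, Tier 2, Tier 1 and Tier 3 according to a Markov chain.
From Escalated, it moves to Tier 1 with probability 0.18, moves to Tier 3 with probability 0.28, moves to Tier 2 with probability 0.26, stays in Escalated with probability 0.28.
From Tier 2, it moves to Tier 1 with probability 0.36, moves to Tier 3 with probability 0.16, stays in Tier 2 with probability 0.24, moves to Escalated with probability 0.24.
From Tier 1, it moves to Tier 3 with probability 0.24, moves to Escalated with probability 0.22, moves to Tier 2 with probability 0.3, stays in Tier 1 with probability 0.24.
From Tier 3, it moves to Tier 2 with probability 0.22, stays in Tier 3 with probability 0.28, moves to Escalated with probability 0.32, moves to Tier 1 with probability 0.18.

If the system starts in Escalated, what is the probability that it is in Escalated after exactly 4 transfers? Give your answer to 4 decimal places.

Propagate the distribution vector 4 transfers from Escalated.
After 0 transfers: (1.0000, 0.0000, 0.0000, 0.0000)
After 1 transfer: (0.2800, 0.2600, 0.1800, 0.2800)
After 2 transfers: (0.2700, 0.2508, 0.2376, 0.2416)
After 3 transfers: (0.2654, 0.2548, 0.2394, 0.2404)
After 4 transfers: (0.2651, 0.2549, 0.2402, 0.2398)
P(in Escalated after 4 transfers) = 0.2651

0.2651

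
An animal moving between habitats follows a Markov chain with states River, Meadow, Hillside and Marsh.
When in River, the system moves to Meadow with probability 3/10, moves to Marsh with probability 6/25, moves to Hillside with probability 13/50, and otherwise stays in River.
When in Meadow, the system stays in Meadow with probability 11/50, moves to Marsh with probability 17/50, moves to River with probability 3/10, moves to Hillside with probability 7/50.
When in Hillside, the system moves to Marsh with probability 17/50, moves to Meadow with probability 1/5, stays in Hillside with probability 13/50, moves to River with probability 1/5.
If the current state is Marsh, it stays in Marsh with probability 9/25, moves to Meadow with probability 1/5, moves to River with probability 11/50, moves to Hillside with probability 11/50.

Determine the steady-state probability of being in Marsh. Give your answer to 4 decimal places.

0.3235

Let the stationary distribution be π with π = πP and π_1 + π_2 + π_3 + π_4 = 1.
π_1 = 0.2·π_1 + 0.3·π_2 + 0.2·π_3 + 0.22·π_4
π_2 = 0.3·π_1 + 0.22·π_2 + 0.2·π_3 + 0.2·π_4
π_3 = 0.26·π_1 + 0.14·π_2 + 0.26·π_3 + 0.22·π_4
Solving with the normalization constraint gives π = (0.2292, 0.2275, 0.2198, 0.3235).
So the stationary probability of Marsh is 0.3235.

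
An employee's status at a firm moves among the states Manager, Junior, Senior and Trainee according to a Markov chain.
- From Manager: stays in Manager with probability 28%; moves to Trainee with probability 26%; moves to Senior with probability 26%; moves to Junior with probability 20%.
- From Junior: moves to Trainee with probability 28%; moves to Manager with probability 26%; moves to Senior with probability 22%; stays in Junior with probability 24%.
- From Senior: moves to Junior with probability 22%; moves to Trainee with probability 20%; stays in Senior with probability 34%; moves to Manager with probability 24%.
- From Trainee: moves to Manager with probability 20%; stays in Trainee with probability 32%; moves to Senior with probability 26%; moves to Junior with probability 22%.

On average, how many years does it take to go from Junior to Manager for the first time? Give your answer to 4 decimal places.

4.1917

Let t(s) be the expected number of years to first reach Manager from state s, with t(Manager) = 0. Conditioning on the first year:
t(Junior) = 1 + 0.24·t(Junior) + 0.22·t(Senior) + 0.28·t(Trainee)
t(Senior) = 1 + 0.22·t(Junior) + 0.34·t(Senior) + 0.2·t(Trainee)
t(Trainee) = 1 + 0.22·t(Junior) + 0.26·t(Senior) + 0.32·t(Trainee)
Solving: t(Junior) = 4.1917, t(Senior) = 4.2629, t(Trainee) = 4.4567.
Expected years from Junior to Manager: 4.1917.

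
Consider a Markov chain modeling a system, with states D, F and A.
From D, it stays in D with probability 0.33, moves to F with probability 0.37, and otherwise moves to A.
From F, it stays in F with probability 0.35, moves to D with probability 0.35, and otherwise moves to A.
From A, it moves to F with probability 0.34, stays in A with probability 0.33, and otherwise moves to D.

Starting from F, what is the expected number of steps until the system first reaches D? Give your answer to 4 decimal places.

2.9085

Let t(s) be the expected number of steps to first reach D from state s, with t(D) = 0. Conditioning on the first step:
t(F) = 1 + 0.35·t(F) + 0.3·t(A)
t(A) = 1 + 0.34·t(F) + 0.33·t(A)
Solving: t(F) = 2.9085, t(A) = 2.9685.
Expected steps from F to D: 2.9085.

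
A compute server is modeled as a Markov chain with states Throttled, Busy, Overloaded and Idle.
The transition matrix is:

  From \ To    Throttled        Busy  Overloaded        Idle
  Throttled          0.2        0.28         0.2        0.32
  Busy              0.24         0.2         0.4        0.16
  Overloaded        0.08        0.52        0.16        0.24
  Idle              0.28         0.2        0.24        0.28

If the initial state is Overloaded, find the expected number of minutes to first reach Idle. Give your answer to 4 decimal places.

4.4771

Let t(s) be the expected number of minutes to first reach Idle from state s, with t(Idle) = 0. Conditioning on the first minute:
t(Throttled) = 1 + 0.2·t(Throttled) + 0.28·t(Busy) + 0.2·t(Overloaded)
t(Busy) = 1 + 0.24·t(Throttled) + 0.2·t(Busy) + 0.4·t(Overloaded)
t(Overloaded) = 1 + 0.08·t(Throttled) + 0.52·t(Busy) + 0.16·t(Overloaded)
Solving: t(Throttled) = 4.0115, t(Busy) = 4.6920, t(Overloaded) = 4.4771.
Expected minutes from Overloaded to Idle: 4.4771.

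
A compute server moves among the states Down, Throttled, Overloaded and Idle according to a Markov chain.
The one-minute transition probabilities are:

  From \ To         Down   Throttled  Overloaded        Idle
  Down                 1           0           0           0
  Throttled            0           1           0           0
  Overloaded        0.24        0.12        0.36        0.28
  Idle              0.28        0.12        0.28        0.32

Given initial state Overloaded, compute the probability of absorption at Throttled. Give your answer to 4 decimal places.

0.3229

Let h(s) be the probability of absorption at Throttled starting from transient state s. Then h(Throttled) = 1 and h(Down) = 0. By first-step analysis:
h(Overloaded) = 0.24·0 + 0.12·1 + 0.36·h(Overloaded) + 0.28·h(Idle)
h(Idle) = 0.28·0 + 0.12·1 + 0.28·h(Overloaded) + 0.32·h(Idle)
Solving: h(Overloaded) = 0.3229, h(Idle) = 0.3094.
Starting from Overloaded, the probability is 0.3229.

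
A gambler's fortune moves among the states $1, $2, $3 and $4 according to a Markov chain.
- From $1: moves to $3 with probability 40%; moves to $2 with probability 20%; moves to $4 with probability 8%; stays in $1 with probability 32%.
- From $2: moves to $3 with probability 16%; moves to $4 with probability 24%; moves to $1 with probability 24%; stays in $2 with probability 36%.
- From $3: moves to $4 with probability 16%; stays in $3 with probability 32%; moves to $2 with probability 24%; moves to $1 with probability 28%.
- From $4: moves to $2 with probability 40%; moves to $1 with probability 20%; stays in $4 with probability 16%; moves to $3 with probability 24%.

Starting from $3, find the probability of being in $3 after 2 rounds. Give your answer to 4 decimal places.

0.2912

Propagate the distribution vector 2 rounds from $3.
After 0 rounds: (0.0000, 0.0000, 1.0000, 0.0000)
After 1 round: (0.2800, 0.2400, 0.3200, 0.1600)
After 2 rounds: (0.2688, 0.2832, 0.2912, 0.1568)
P(in $3 after 2 rounds) = 0.2912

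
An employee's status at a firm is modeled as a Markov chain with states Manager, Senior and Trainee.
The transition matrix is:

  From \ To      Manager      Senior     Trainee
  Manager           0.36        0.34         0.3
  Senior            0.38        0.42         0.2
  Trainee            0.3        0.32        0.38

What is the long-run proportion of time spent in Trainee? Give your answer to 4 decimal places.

Let the stationary distribution be π with π = πP and π_1 + π_2 + π_3 = 1.
π_1 = 0.36·π_1 + 0.38·π_2 + 0.3·π_3
π_2 = 0.34·π_1 + 0.42·π_2 + 0.32·π_3
Solving with the normalization constraint gives π = (0.3501, 0.3633, 0.2866).
So the stationary probability of Trainee is 0.2866.

0.2866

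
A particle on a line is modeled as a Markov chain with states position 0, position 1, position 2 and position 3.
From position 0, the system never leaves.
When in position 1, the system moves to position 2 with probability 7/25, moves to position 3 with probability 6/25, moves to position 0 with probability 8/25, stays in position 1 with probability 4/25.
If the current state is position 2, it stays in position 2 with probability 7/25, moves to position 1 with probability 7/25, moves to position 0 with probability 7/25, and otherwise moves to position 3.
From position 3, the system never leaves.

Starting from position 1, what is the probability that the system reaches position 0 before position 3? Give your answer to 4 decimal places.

Let h(s) be the probability of absorption at position 0 starting from transient state s. Then h(position 0) = 1 and h(position 3) = 0. By first-step analysis:
h(position 1) = 0.32·1 + 0.16·h(position 1) + 0.28·h(position 2) + 0.24·0
h(position 2) = 0.28·1 + 0.28·h(position 1) + 0.28·h(position 2) + 0.16·0
Solving: h(position 1) = 0.5866, h(position 2) = 0.6170.
Starting from position 1, the probability is 0.5866.

0.5866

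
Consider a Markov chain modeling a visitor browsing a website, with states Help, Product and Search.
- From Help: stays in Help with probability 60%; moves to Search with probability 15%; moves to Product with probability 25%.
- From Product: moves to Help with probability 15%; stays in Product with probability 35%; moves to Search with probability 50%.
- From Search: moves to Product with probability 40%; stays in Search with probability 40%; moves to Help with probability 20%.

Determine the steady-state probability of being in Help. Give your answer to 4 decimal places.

Let the stationary distribution be π with π = πP and π_1 + π_2 + π_3 = 1.
π_1 = 0.6·π_1 + 0.15·π_2 + 0.2·π_3
π_2 = 0.25·π_1 + 0.35·π_2 + 0.4·π_3
Solving with the normalization constraint gives π = (0.3052, 0.3373, 0.3574).
So the stationary probability of Help is 0.3052.

0.3052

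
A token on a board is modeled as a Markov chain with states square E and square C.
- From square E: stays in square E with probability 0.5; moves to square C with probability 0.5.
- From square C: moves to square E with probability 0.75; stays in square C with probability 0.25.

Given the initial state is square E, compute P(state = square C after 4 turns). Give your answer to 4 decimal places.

Propagate the distribution vector 4 turns from square E.
After 0 turns: (1.0000, 0.0000)
After 1 turn: (0.5000, 0.5000)
After 2 turns: (0.6250, 0.3750)
After 3 turns: (0.5938, 0.4063)
After 4 turns: (0.6016, 0.3984)
P(in square C after 4 turns) = 0.3984

0.3984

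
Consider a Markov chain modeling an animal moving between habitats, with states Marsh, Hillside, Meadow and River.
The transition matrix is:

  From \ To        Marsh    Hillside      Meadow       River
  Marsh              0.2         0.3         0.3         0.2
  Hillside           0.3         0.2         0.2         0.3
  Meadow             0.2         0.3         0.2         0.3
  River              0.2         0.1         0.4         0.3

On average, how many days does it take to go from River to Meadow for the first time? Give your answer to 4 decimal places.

Let t(s) be the expected number of days to first reach Meadow from state s, with t(Meadow) = 0. Conditioning on the first day:
t(Marsh) = 1 + 0.2·t(Marsh) + 0.3·t(Hillside) + 0.2·t(River)
t(Hillside) = 1 + 0.3·t(Marsh) + 0.2·t(Hillside) + 0.3·t(River)
t(River) = 1 + 0.2·t(Marsh) + 0.1·t(Hillside) + 0.3·t(River)
Solving: t(Marsh) = 3.3115, t(Hillside) = 3.5738, t(River) = 2.8852.
Expected days from River to Meadow: 2.8852.

2.8852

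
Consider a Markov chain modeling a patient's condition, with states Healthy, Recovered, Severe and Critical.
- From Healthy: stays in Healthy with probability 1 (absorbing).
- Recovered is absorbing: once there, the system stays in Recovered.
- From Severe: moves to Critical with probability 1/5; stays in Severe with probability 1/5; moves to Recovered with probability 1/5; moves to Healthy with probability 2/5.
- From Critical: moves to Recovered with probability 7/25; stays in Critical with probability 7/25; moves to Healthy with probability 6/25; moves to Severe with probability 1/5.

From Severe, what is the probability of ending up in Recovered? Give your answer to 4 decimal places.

Let h(s) be the probability of absorption at Recovered starting from transient state s. Then h(Recovered) = 1 and h(Healthy) = 0. By first-step analysis:
h(Severe) = 0.4·0 + 0.2·1 + 0.2·h(Severe) + 0.2·h(Critical)
h(Critical) = 0.24·0 + 0.28·1 + 0.2·h(Severe) + 0.28·h(Critical)
Solving: h(Severe) = 0.3731, h(Critical) = 0.4925.
Starting from Severe, the probability is 0.3731.

0.3731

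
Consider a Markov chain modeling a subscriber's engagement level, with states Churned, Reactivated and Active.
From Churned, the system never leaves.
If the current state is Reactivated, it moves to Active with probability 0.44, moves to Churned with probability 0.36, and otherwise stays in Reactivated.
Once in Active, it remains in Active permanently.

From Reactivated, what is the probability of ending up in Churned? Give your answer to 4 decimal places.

0.4500

Let h(s) be the probability of absorption at Churned starting from transient state s. Then h(Churned) = 1 and h(Active) = 0. By first-step analysis:
h(Reactivated) = 0.36·1 + 0.2·h(Reactivated) + 0.44·0
Solving: h(Reactivated) = 0.4500.
Starting from Reactivated, the probability is 0.4500.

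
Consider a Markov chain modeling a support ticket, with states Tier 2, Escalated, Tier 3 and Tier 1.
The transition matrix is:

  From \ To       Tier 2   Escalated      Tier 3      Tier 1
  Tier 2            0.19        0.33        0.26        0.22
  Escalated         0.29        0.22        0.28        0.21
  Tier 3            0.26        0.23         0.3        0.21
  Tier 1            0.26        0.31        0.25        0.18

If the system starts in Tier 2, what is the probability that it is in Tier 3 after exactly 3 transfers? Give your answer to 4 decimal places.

Propagate the distribution vector 3 transfers from Tier 2.
After 0 transfers: (1.0000, 0.0000, 0.0000, 0.0000)
After 1 transfer: (0.1900, 0.3300, 0.2600, 0.2200)
After 2 transfers: (0.2566, 0.2633, 0.2748, 0.2053)
After 3 transfers: (0.2499, 0.2695, 0.2742, 0.2064)
P(in Tier 3 after 3 transfers) = 0.2742

0.2742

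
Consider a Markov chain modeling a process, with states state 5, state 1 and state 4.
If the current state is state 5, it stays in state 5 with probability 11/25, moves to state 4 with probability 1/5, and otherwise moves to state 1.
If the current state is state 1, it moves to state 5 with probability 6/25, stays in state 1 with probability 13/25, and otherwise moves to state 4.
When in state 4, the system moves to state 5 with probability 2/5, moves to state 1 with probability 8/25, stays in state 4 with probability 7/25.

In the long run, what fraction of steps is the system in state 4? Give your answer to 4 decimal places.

Let the stationary distribution be π with π = πP and π_1 + π_2 + π_3 = 1.
π_1 = 0.44·π_1 + 0.24·π_2 + 0.4·π_3
π_2 = 0.36·π_1 + 0.52·π_2 + 0.32·π_3
Solving with the normalization constraint gives π = (0.3471, 0.4174, 0.2355).
So the stationary probability of state 4 is 0.2355.

0.2355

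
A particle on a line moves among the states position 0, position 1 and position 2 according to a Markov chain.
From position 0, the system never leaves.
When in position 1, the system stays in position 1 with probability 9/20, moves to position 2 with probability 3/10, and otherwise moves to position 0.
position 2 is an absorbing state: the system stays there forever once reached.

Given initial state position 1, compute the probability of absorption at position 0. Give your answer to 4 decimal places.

Let h(s) be the probability of absorption at position 0 starting from transient state s. Then h(position 0) = 1 and h(position 2) = 0. By first-step analysis:
h(position 1) = 0.25·1 + 0.45·h(position 1) + 0.3·0
Solving: h(position 1) = 0.4545.
Starting from position 1, the probability is 0.4545.

0.4545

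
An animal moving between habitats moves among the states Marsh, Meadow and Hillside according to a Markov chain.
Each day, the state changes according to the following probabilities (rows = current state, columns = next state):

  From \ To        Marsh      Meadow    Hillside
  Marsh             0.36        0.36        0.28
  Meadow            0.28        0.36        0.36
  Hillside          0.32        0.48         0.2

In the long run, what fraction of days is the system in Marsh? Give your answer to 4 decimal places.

0.3169

Let the stationary distribution be π with π = πP and π_1 + π_2 + π_3 = 1.
π_1 = 0.36·π_1 + 0.28·π_2 + 0.32·π_3
π_2 = 0.36·π_1 + 0.36·π_2 + 0.48·π_3
Solving with the normalization constraint gives π = (0.3169, 0.3946, 0.2885).
So the stationary probability of Marsh is 0.3169.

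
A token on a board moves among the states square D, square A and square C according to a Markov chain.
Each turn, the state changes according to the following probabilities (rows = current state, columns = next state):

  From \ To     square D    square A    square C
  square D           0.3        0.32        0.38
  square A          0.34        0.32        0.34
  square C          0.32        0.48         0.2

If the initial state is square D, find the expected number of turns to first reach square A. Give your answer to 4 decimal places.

Let t(s) be the expected number of turns to first reach square A from state s, with t(square A) = 0. Conditioning on the first turn:
t(square D) = 1 + 0.3·t(square D) + 0.38·t(square C)
t(square C) = 1 + 0.32·t(square D) + 0.2·t(square C)
Solving: t(square D) = 2.6916, t(square C) = 2.3266.
Expected turns from square D to square A: 2.6916.

2.6916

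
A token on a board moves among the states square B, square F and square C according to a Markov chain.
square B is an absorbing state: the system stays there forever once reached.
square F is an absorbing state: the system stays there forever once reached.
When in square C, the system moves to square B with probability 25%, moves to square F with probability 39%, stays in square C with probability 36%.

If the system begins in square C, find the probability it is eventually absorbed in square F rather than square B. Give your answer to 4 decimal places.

0.6094

Let h(s) be the probability of absorption at square F starting from transient state s. Then h(square F) = 1 and h(square B) = 0. By first-step analysis:
h(square C) = 0.25·0 + 0.39·1 + 0.36·h(square C)
Solving: h(square C) = 0.6094.
Starting from square C, the probability is 0.6094.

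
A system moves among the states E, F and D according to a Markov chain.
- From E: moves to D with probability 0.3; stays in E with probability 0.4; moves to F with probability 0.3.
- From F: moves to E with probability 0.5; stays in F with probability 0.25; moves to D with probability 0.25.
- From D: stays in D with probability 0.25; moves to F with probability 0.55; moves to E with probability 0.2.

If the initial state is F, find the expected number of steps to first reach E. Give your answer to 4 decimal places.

2.3529

Let t(s) be the expected number of steps to first reach E from state s, with t(E) = 0. Conditioning on the first step:
t(F) = 1 + 0.25·t(F) + 0.25·t(D)
t(D) = 1 + 0.55·t(F) + 0.25·t(D)
Solving: t(F) = 2.3529, t(D) = 3.0588.
Expected steps from F to E: 2.3529.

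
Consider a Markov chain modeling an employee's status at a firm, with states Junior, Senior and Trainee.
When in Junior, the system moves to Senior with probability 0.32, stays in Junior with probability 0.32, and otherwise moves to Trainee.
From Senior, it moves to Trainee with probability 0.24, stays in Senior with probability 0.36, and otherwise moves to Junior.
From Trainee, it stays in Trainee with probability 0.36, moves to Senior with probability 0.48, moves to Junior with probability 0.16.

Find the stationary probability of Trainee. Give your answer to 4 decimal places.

0.3137

Let the stationary distribution be π with π = πP and π_1 + π_2 + π_3 = 1.
π_1 = 0.32·π_1 + 0.4·π_2 + 0.16·π_3
π_2 = 0.32·π_1 + 0.36·π_2 + 0.48·π_3
Solving with the normalization constraint gives π = (0.3007, 0.3856, 0.3137).
So the stationary probability of Trainee is 0.3137.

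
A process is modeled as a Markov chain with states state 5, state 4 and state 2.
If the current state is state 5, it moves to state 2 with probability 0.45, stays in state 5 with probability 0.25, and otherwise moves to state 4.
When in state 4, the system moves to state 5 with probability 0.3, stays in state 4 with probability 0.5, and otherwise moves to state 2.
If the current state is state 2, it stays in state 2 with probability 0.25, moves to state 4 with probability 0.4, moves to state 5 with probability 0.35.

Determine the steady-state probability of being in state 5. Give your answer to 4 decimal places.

0.2995

Let the stationary distribution be π with π = πP and π_1 + π_2 + π_3 = 1.
π_1 = 0.25·π_1 + 0.3·π_2 + 0.35·π_3
π_2 = 0.3·π_1 + 0.5·π_2 + 0.4·π_3
Solving with the normalization constraint gives π = (0.2995, 0.4112, 0.2893).
So the stationary probability of state 5 is 0.2995.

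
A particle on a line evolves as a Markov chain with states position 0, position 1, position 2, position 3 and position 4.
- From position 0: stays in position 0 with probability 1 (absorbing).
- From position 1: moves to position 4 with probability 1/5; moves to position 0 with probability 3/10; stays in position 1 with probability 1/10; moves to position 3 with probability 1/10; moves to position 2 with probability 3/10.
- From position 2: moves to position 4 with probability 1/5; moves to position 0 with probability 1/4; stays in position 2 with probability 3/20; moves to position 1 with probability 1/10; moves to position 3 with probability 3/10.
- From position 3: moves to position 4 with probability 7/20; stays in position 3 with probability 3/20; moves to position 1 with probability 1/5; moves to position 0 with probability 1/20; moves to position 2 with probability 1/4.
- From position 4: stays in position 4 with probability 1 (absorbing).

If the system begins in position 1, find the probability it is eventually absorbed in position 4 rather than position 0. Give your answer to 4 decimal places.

Let h(s) be the probability of absorption at position 4 starting from transient state s. Then h(position 4) = 1 and h(position 0) = 0. By first-step analysis:
h(position 1) = 0.3·0 + 0.1·h(position 1) + 0.3·h(position 2) + 0.1·h(position 3) + 0.2·1
h(position 2) = 0.25·0 + 0.1·h(position 1) + 0.15·h(position 2) + 0.3·h(position 3) + 0.2·1
h(position 3) = 0.05·0 + 0.2·h(position 1) + 0.25·h(position 2) + 0.15·h(position 3) + 0.35·1
Solving: h(position 1) = 0.4747, h(position 2) = 0.5310, h(position 3) = 0.6797.
Starting from position 1, the probability is 0.4747.

0.4747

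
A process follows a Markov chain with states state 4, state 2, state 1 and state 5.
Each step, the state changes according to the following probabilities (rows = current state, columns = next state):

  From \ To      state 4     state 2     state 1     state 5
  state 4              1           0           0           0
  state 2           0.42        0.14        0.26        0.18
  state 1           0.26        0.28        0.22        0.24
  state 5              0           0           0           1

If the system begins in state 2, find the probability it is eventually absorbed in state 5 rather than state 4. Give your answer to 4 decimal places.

0.3391

Let h(s) be the probability of absorption at state 5 starting from transient state s. Then h(state 5) = 1 and h(state 4) = 0. By first-step analysis:
h(state 2) = 0.42·0 + 0.14·h(state 2) + 0.26·h(state 1) + 0.18·1
h(state 1) = 0.26·0 + 0.28·h(state 2) + 0.22·h(state 1) + 0.24·1
Solving: h(state 2) = 0.3391, h(state 1) = 0.4294.
Starting from state 2, the probability is 0.3391.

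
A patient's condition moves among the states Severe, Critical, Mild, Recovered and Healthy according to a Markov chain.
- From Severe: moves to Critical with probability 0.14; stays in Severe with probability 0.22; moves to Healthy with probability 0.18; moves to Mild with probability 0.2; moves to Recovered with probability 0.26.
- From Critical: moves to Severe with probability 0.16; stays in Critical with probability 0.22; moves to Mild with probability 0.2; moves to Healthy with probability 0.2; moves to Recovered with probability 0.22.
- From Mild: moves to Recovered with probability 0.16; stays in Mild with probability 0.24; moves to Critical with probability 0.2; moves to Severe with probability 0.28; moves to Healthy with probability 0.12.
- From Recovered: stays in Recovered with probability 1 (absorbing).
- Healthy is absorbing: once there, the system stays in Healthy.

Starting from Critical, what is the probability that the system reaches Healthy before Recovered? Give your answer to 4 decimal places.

Let h(s) be the probability of absorption at Healthy starting from transient state s. Then h(Healthy) = 1 and h(Recovered) = 0. By first-step analysis:
h(Severe) = 0.22·h(Severe) + 0.14·h(Critical) + 0.2·h(Mild) + 0.26·0 + 0.18·1
h(Critical) = 0.16·h(Severe) + 0.22·h(Critical) + 0.2·h(Mild) + 0.22·0 + 0.2·1
h(Mild) = 0.28·h(Severe) + 0.2·h(Critical) + 0.24·h(Mild) + 0.16·0 + 0.12·1
Solving: h(Severe) = 0.4235, h(Critical) = 0.4544, h(Mild) = 0.4335.
Starting from Critical, the probability is 0.4544.

0.4544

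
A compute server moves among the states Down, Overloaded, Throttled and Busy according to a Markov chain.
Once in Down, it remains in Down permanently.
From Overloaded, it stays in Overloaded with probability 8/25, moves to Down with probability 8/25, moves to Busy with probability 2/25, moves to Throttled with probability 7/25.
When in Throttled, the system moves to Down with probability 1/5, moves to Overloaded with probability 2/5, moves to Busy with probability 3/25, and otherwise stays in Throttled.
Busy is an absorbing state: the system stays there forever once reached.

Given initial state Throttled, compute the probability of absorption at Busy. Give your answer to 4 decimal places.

0.3008

Let h(s) be the probability of absorption at Busy starting from transient state s. Then h(Busy) = 1 and h(Down) = 0. By first-step analysis:
h(Overloaded) = 0.32·0 + 0.32·h(Overloaded) + 0.28·h(Throttled) + 0.08·1
h(Throttled) = 0.2·0 + 0.4·h(Overloaded) + 0.28·h(Throttled) + 0.12·1
Solving: h(Overloaded) = 0.2415, h(Throttled) = 0.3008.
Starting from Throttled, the probability is 0.3008.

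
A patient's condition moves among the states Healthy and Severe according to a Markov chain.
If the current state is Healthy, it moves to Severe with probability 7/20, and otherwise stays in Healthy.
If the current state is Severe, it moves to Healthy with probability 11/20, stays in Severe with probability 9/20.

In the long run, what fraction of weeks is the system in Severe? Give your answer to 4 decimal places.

Let the stationary distribution be π with π = πP and π_1 + π_2 = 1.
π_1 = 0.65·π_1 + 0.55·π_2
Solving with the normalization constraint gives π = (0.6111, 0.3889).
So the stationary probability of Severe is 0.3889.

0.3889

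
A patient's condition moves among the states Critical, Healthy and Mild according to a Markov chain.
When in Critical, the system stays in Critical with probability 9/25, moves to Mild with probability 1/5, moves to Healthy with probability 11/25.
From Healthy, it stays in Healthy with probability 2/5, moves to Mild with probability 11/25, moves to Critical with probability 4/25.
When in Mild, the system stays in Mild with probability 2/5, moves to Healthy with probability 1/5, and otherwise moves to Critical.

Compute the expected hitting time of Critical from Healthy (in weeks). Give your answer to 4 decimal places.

3.8235

Let t(s) be the expected number of weeks to first reach Critical from state s, with t(Critical) = 0. Conditioning on the first week:
t(Healthy) = 1 + 0.4·t(Healthy) + 0.44·t(Mild)
t(Mild) = 1 + 0.2·t(Healthy) + 0.4·t(Mild)
Solving: t(Healthy) = 3.8235, t(Mild) = 2.9412.
Expected weeks from Healthy to Critical: 3.8235.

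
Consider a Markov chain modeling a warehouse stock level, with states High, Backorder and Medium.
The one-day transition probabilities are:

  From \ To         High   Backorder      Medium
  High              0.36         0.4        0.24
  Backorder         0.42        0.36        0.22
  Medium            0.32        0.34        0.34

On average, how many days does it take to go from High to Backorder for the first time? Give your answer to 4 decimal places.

2.6042

Let t(s) be the expected number of days to first reach Backorder from state s, with t(Backorder) = 0. Conditioning on the first day:
t(High) = 1 + 0.36·t(High) + 0.24·t(Medium)
t(Medium) = 1 + 0.32·t(High) + 0.34·t(Medium)
Solving: t(High) = 2.6042, t(Medium) = 2.7778.
Expected days from High to Backorder: 2.6042.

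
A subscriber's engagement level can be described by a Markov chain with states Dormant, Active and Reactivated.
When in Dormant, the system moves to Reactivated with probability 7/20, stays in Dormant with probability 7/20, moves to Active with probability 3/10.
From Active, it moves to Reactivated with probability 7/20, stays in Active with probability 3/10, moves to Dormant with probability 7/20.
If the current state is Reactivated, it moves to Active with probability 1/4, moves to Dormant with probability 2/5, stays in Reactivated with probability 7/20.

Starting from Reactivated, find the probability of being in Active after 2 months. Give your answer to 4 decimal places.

Sum over the intermediate state after 1 month:
P = P(Reactivated→Dormant)·P(Dormant→Active) + P(Reactivated→Active)·P(Active→Active) + P(Reactivated→Reactivated)·P(Reactivated→Active)
  = 0.4×0.3 + 0.25×0.3 + 0.35×0.25
  = 0.1200 + 0.0750 + 0.0875 = 0.2825

0.2825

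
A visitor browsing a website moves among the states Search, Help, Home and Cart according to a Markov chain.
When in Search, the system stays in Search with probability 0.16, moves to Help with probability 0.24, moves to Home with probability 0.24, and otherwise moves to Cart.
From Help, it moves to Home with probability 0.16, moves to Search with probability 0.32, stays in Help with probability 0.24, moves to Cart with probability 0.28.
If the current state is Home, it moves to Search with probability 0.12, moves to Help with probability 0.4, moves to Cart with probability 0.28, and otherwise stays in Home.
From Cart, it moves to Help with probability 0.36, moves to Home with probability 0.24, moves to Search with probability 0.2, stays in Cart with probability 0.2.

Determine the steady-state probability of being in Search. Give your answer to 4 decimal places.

Let the stationary distribution be π with π = πP and π_1 + π_2 + π_3 + π_4 = 1.
π_1 = 0.16·π_1 + 0.32·π_2 + 0.12·π_3 + 0.2·π_4
π_2 = 0.24·π_1 + 0.24·π_2 + 0.4·π_3 + 0.36·π_4
π_3 = 0.24·π_1 + 0.16·π_2 + 0.2·π_3 + 0.24·π_4
Solving with the normalization constraint gives π = (0.2117, 0.3061, 0.2072, 0.2749).
So the stationary probability of Search is 0.2117.

0.2117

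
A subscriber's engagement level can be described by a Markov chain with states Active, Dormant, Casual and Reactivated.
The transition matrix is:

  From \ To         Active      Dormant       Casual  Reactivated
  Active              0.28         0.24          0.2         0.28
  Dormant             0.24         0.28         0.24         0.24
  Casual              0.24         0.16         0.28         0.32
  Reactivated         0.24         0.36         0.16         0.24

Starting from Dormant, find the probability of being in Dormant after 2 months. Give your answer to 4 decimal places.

Propagate the distribution vector 2 months from Dormant.
After 0 months: (0.0000, 1.0000, 0.0000, 0.0000)
After 1 month: (0.2400, 0.2800, 0.2400, 0.2400)
After 2 months: (0.2496, 0.2608, 0.2208, 0.2688)
P(in Dormant after 2 months) = 0.2608

0.2608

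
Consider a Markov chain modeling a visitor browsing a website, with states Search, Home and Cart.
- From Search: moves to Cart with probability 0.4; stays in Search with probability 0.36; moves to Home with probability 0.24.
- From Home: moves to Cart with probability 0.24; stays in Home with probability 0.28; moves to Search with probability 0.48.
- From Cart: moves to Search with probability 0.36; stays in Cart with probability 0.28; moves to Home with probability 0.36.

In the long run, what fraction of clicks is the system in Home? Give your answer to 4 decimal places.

0.2895

Let the stationary distribution be π with π = πP and π_1 + π_2 + π_3 = 1.
π_1 = 0.36·π_1 + 0.48·π_2 + 0.36·π_3
π_2 = 0.24·π_1 + 0.28·π_2 + 0.36·π_3
Solving with the normalization constraint gives π = (0.3947, 0.2895, 0.3158).
So the stationary probability of Home is 0.2895.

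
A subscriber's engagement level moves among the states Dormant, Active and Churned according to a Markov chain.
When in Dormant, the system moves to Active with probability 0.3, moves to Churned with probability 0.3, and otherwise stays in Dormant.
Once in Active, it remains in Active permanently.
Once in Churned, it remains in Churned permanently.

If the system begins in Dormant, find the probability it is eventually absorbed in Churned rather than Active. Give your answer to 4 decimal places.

0.5000

Let h(s) be the probability of absorption at Churned starting from transient state s. Then h(Churned) = 1 and h(Active) = 0. By first-step analysis:
h(Dormant) = 0.4·h(Dormant) + 0.3·0 + 0.3·1
Solving: h(Dormant) = 0.5000.
Starting from Dormant, the probability is 0.5000.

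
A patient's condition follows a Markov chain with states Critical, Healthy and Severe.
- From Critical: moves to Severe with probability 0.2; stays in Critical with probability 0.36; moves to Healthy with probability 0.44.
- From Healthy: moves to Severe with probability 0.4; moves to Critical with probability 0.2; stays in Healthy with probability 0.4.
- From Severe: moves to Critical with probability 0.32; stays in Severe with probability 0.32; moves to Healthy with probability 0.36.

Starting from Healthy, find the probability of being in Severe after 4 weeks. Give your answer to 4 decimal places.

Propagate the distribution vector 4 weeks from Healthy.
After 0 weeks: (0.0000, 1.0000, 0.0000)
After 1 week: (0.2000, 0.4000, 0.4000)
After 2 weeks: (0.2800, 0.3920, 0.3280)
After 3 weeks: (0.2842, 0.3981, 0.3178)
After 4 weeks: (0.2836, 0.3987, 0.3177)
P(in Severe after 4 weeks) = 0.3177

0.3177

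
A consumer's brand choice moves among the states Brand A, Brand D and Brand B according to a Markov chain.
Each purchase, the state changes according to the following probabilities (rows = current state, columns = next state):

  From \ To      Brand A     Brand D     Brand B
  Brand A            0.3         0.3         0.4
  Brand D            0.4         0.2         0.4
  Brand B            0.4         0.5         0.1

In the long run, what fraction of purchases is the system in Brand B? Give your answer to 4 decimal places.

0.3077

Let the stationary distribution be π with π = πP and π_1 + π_2 + π_3 = 1.
π_1 = 0.3·π_1 + 0.4·π_2 + 0.4·π_3
π_2 = 0.3·π_1 + 0.2·π_2 + 0.5·π_3
Solving with the normalization constraint gives π = (0.3636, 0.3287, 0.3077).
So the stationary probability of Brand B is 0.3077.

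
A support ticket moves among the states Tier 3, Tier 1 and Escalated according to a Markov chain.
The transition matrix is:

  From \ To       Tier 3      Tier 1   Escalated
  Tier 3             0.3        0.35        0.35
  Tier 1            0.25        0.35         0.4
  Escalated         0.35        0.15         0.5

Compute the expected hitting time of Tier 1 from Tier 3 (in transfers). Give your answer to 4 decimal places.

Let t(s) be the expected number of transfers to first reach Tier 1 from state s, with t(Tier 1) = 0. Conditioning on the first transfer:
t(Tier 3) = 1 + 0.3·t(Tier 3) + 0.35·t(Escalated)
t(Escalated) = 1 + 0.35·t(Tier 3) + 0.5·t(Escalated)
Solving: t(Tier 3) = 3.7363, t(Escalated) = 4.6154.
Expected transfers from Tier 3 to Tier 1: 3.7363.

3.7363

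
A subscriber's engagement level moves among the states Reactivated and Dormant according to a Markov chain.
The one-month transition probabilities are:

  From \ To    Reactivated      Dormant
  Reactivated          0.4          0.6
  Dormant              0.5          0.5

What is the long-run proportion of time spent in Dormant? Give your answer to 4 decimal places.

Let the stationary distribution be π with π = πP and π_1 + π_2 = 1.
π_1 = 0.4·π_1 + 0.5·π_2
Solving with the normalization constraint gives π = (0.4545, 0.5455).
So the stationary probability of Dormant is 0.5455.

0.5455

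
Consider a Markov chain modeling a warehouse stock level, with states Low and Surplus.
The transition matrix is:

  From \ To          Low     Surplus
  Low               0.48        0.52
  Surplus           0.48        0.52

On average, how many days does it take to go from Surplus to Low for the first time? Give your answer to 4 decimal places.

Let t(s) be the expected number of days to first reach Low from state s, with t(Low) = 0. Conditioning on the first day:
t(Surplus) = 1 + 0.52·t(Surplus)
Solving: t(Surplus) = 2.0833.
Expected days from Surplus to Low: 2.0833.

2.0833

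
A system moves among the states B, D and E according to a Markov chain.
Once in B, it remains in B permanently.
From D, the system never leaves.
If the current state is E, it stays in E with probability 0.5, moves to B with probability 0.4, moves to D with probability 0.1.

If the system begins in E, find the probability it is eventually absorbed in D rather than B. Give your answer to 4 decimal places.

Let h(s) be the probability of absorption at D starting from transient state s. Then h(D) = 1 and h(B) = 0. By first-step analysis:
h(E) = 0.4·0 + 0.1·1 + 0.5·h(E)
Solving: h(E) = 0.2000.
Starting from E, the probability is 0.2000.

0.2000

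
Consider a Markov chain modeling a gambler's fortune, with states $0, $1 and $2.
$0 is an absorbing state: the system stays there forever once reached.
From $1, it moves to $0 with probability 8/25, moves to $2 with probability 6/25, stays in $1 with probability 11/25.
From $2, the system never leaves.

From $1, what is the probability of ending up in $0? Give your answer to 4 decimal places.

0.5714

Let h(s) be the probability of absorption at $0 starting from transient state s. Then h($0) = 1 and h($2) = 0. By first-step analysis:
h($1) = 0.32·1 + 0.44·h($1) + 0.24·0
Solving: h($1) = 0.5714.
Starting from $1, the probability is 0.5714.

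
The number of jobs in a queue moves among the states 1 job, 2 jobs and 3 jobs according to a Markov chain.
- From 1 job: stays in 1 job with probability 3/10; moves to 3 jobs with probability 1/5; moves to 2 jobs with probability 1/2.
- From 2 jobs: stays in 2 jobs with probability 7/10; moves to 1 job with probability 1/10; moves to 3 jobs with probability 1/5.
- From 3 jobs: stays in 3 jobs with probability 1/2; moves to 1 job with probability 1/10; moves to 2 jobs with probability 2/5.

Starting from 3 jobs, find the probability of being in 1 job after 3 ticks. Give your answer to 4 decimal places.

Propagate the distribution vector 3 ticks from 3 jobs.
After 0 ticks: (0.0000, 0.0000, 1.0000)
After 1 tick: (0.1000, 0.4000, 0.5000)
After 2 ticks: (0.1200, 0.5300, 0.3500)
After 3 ticks: (0.1240, 0.5710, 0.3050)
P(in 1 job after 3 ticks) = 0.1240

0.1240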